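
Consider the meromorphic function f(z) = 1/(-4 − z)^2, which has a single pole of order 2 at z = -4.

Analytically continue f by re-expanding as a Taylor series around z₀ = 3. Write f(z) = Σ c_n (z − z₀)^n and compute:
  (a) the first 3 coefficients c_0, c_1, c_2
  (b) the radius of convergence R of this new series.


Let w = z − z₀, so z = z₀ + w.
Then -4 − z = -4 − (z₀ + w) = (-4 − z₀) − w = -7 − w.
f(z) = 1/(-7 − w)^2 = (1/(-7)^2) · (1 − w/(-7))^{−2}.
By the binomial series (1−u)^{−2} = Σ_{n≥0} C(n+1, 1) u^n for |u|<1, with u = w/(-7):
  c_n = C(n+1, 1) / (-7)^(n+2).
  c_0 = 1/(-7)^2 = 1/49.
  c_1 = 2/(-7)^3 = -2/343.
  c_2 = 3/(-7)^4 = 3/2401.
The series is valid for |w/d| < 1, i.e. |z − z₀| < |d|.
Radius of convergence: R = |-4 − z₀| = |-7| = 7 (distance from z₀ to the singularity z = -4).

c_0 = 1/49, c_1 = -2/343, c_2 = 3/2401; R = 7.


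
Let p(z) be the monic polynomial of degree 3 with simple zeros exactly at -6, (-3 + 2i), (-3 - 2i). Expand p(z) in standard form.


The polynomial is p(z) = ∏_{α ∈ S} (z − α), where S = {-6, (-3 + 2i), (-3 - 2i)}.
Expanding the product yields: p(z) = z^3 + 12·z^2 + 49·z + 78.
Note conjugate pairs combine to real quadratics: (z − (-3+2i))(z − (-3−2i)) = z² + 6z + 13.
The resulting polynomial has degree 3 and real coefficients as required.

p(z) = z^3 + 12·z^2 + 49·z + 78.


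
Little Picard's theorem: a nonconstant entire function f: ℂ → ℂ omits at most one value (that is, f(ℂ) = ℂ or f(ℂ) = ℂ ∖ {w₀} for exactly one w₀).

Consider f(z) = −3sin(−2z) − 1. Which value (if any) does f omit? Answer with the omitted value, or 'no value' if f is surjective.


Little Picard bounds the complement of f(ℂ) to at most one point.
sin is entire and surjective onto ℂ: for every w ∈ ℂ, sin(ζ) = w has a solution ζ ∈ ℂ (e.g., via the complex inverse arcsin). With ζ = −2z this gives z = ζ/(-2). Then -3·sin(−2z) takes every value in -3·ℂ = ℂ, and adding -1 is a bijection of ℂ. So f is surjective and omits no value. (Note: only on the real line is sin bounded by [−1, 1].)

Omitted value: no value.


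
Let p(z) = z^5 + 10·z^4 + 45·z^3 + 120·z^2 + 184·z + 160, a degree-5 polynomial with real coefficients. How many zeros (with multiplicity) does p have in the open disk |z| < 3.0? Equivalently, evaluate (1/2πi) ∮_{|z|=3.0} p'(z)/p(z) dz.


The zeros of p are: -4, (-2 + 2i), (-2 - 2i), (-1 + 2i), (-1 - 2i).
Their magnitudes are: 4, 2.828, 2.828, 2.236, 2.236.
Zeros with |z| < R = 3.0: (-2 + 2i), (-2 - 2i), (-1 + 2i), (-1 - 2i).
Count = 4.
By the argument principle, (1/2πi) ∮_{|z|=R} p'(z)/p(z) dz equals exactly this count.

Number of zeros inside |z| < 3.0: 4.


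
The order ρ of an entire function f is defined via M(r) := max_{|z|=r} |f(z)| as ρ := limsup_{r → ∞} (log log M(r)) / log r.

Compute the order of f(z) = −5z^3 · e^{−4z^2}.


M(r) = max_{|z|=r} |-5|·|z|^3·|e^{−4z^2}| = 5·r^3 · e^{4r^2} (the factors attain their maxima compatibly on |z|=r). Then log M(r) = log 5 + 3·log r + 4r^2, dominated by the last term, so log log M(r) ~ 2·log r. The polynomial factor -5z^3 contributes only a log r term and does not affect the order. ρ = 2.
Therefore ρ = 2.

Order ρ = 2.


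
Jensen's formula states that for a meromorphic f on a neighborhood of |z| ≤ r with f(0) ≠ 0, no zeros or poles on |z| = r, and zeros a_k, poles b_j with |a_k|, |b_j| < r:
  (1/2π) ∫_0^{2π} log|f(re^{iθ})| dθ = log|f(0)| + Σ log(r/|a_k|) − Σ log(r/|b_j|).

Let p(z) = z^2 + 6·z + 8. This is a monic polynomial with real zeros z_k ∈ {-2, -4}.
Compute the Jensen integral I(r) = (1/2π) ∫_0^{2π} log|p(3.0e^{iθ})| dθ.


Zeros: -4, -2; r = 3.0.
Inside |z| < r: -2. Outside (|z| ≥ r): -4.
p(0) = 8, so log|p(0)| = log(8) = 2.0794.
Apply Jensen: I(r) = log|p(0)| + Σ_k log(r/|z_k|), summed over zeros inside |z| < r.
  log(r/|z_k|) for z_k = -2: log(3.0/2) = 0.4055
  Outside zeros (-4) contribute nothing to the Jensen sum.
Sum over inside zeros: 0.4055.
I(r) = log|p(0)| + (inside sum) = 2.0794 + 0.4055 = 2.4849.
Note: since some zeros are outside |z| ≤ r, the simplified n·log(r) form does NOT apply — only the inside zeros contribute.

I(r) ≈ 2.4849.


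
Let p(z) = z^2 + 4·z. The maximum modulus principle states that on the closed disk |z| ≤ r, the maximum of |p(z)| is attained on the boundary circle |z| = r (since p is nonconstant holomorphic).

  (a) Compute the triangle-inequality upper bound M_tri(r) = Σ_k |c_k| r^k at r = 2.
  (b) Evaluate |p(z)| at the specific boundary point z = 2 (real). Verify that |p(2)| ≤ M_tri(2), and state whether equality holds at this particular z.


Coefficients: c_0 = 0, c_1 = 4, c_2 = 1. Radius r = 2.
Part (a). Triangle bound: M_tri(r) = Σ_k |c_k| r^k
  = |0|·2^0 + |4|·2^1 + |1|·2^2
  = 0 + 8 + 4 = 12.
This bounds M(r) := max_{|z|=r} |p(z)| from above; equality holds iff all terms c_k z^k can be made to align in phase at a single z on |z|=r.
Part (b). At z = 2 (real, on the circle |z| = r):
  p(2) = (0)·2^0 + (4)·2^1 + (1)·2^2 = 12.
  |p(2)| = 12.
Since all nonzero coefficients share the same sign, |p(2)| = 12 = M_tri(2); the triangle bound is attained at z = 2, so in fact M(r) = 12.

M_tri(2) = 12; |p(2)| = 12; equality at z=2: yes.


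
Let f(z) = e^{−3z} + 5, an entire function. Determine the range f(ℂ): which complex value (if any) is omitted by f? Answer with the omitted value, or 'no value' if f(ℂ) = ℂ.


Little Picard bounds the complement of f(ℂ) to at most one point.
e^{−3z} is never zero on ℂ, so 1·e^{−3z} takes every value in ℂ ∖ {0}. Adding 5 shifts the range to ℂ ∖ {5}. Thus f omits exactly the value 5.

Omitted value: 5.


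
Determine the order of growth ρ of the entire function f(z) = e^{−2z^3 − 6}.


|e^{−2z^3 − 6}| = e^{Re(-2·z^3) + -6} ≤ e^{2|z|^3 + -6} = e^{2r^3 + -6} on |z| = r, so ρ ≤ 3. Choosing z on |z|=r so that -2·z^3 is real positive (always possible by picking arg z appropriately) gives |f(z)| = e^{2r^3 + -6}, matching the bound. The additive constant -6 does not affect log log M(r) ~ 3·log r. Hence ρ = 3.
Therefore ρ = 3.

Order ρ = 3.


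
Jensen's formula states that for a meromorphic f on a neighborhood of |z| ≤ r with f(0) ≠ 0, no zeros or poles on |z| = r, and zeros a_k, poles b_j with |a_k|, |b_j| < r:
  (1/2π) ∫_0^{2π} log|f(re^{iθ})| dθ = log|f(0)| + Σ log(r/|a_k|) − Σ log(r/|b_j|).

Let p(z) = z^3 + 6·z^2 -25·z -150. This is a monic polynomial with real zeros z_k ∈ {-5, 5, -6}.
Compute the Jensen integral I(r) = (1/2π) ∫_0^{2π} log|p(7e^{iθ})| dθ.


Zeros: -6, -5, 5; r = 7.
Inside |z| < r: -6, -5, 5. Outside (|z| ≥ r): ∅.
p(0) = -150, so log|p(0)| = log(150) = 5.0106.
Apply Jensen: I(r) = log|p(0)| + Σ_k log(r/|z_k|), summed over zeros inside |z| < r.
  log(r/|z_k|) for z_k = -5: log(7/5) = 0.3365
  log(r/|z_k|) for z_k = 5: log(7/5) = 0.3365
  log(r/|z_k|) for z_k = -6: log(7/6) = 0.1542
Sum over inside zeros: 0.8271.
I(r) = log|p(0)| + (inside sum) = 5.0106 + 0.8271 = 5.8377.
Closed form (all zeros inside, monic): I(r) = n·log(r) = 3·log(7) = 5.8377. ✓

I(r) ≈ 5.8377.


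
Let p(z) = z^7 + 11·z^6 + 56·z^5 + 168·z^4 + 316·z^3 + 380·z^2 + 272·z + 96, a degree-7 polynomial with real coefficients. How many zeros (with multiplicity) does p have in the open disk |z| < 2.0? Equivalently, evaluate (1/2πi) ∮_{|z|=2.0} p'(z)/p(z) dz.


The zeros of p are: (-1 + 1i), (-1 - 1i), (-1 + 1i), (-1 - 1i), (-2 + 2i), (-2 - 2i), -3.
Their magnitudes are: 1.414, 1.414, 1.414, 1.414, 2.828, 2.828, 3.
Zeros with |z| < R = 2.0: (-1 + 1i), (-1 - 1i), (-1 + 1i), (-1 - 1i).
Count = 4.
By the argument principle, (1/2πi) ∮_{|z|=R} p'(z)/p(z) dz equals exactly this count.

Number of zeros inside |z| < 2.0: 4.


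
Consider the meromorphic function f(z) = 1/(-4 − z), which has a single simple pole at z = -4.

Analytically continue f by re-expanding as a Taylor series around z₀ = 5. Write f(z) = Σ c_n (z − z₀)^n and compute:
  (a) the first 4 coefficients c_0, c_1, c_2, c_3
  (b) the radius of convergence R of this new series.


Let w = z − z₀, so z = z₀ + w.
Then -4 − z = -4 − (z₀ + w) = (-4 − z₀) − w = -9 − w.
f(z) = 1/(-9 − w) = (1/(-9)) · 1/(1 − w/(-9)) = Σ_{n≥0} w^n / (-9)^(n+1).
So c_n = 1/(-9)^(n+1):
  c_0 = 1/(-9)^1 = -1/9.
  c_1 = 1/(-9)^2 = 1/81.
  c_2 = 1/(-9)^3 = -1/729.
  c_3 = 1/(-9)^4 = 1/6561.
The series is valid for |w/d| < 1, i.e. |z − z₀| < |d|.
Radius of convergence: R = |-4 − z₀| = |-9| = 9 (distance from z₀ to the singularity z = -4).

c_0 = -1/9, c_1 = 1/81, c_2 = -1/729, c_3 = 1/6561; R = 9.


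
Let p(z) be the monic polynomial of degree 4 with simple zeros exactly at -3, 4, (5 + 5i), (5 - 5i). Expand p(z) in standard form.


The polynomial is p(z) = ∏_{α ∈ S} (z − α), where S = {-3, 4, (5 + 5i), (5 - 5i)}.
Expanding the product yields: p(z) = z^4 -11·z^3 + 48·z^2 + 70·z -600.
Note conjugate pairs combine to real quadratics: (z − (5+5i))(z − (5−5i)) = z² − 10z + 50.
The resulting polynomial has degree 4 and real coefficients as required.

p(z) = z^4 -11·z^3 + 48·z^2 + 70·z -600.


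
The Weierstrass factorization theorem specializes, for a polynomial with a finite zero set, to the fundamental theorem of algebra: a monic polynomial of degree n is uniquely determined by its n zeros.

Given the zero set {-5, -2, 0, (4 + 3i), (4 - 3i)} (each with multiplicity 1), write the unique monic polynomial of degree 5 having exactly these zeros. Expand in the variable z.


The polynomial is p(z) = ∏_{α ∈ S} (z − α), where S = {-5, -2, 0, (4 + 3i), (4 - 3i)}.
Expanding the product yields: p(z) = z^5 -z^4 -21·z^3 + 95·z^2 + 250·z.
Note conjugate pairs combine to real quadratics: (z − (4+3i))(z − (4−3i)) = z² − 8z + 25.
The resulting polynomial has degree 5 and real coefficients as required.

p(z) = z^5 -z^4 -21·z^3 + 95·z^2 + 250·z.


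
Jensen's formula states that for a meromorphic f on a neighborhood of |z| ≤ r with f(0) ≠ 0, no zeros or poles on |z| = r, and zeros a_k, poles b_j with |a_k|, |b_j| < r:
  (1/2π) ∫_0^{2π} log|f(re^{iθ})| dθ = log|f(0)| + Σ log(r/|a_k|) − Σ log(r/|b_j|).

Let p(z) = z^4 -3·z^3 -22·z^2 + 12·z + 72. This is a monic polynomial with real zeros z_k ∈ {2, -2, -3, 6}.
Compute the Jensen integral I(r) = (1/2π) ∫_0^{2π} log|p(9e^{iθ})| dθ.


Zeros: -3, -2, 2, 6; r = 9.
Inside |z| < r: -3, -2, 2, 6. Outside (|z| ≥ r): ∅.
p(0) = 72, so log|p(0)| = log(72) = 4.2767.
Apply Jensen: I(r) = log|p(0)| + Σ_k log(r/|z_k|), summed over zeros inside |z| < r.
  log(r/|z_k|) for z_k = 2: log(9/2) = 1.5041
  log(r/|z_k|) for z_k = -2: log(9/2) = 1.5041
  log(r/|z_k|) for z_k = -3: log(9/3) = 1.0986
  log(r/|z_k|) for z_k = 6: log(9/6) = 0.4055
Sum over inside zeros: 4.5122.
I(r) = log|p(0)| + (inside sum) = 4.2767 + 4.5122 = 8.7889.
Closed form (all zeros inside, monic): I(r) = n·log(r) = 4·log(9) = 8.7889. ✓

I(r) ≈ 8.7889.


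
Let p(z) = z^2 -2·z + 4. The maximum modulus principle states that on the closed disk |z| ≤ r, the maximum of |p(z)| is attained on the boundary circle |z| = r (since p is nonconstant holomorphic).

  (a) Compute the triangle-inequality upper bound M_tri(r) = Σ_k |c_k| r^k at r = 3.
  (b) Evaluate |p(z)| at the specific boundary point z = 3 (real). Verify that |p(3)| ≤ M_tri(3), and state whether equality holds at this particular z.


Coefficients: c_0 = 4, c_1 = -2, c_2 = 1. Radius r = 3.
Part (a). Triangle bound: M_tri(r) = Σ_k |c_k| r^k
  = |4|·3^0 + |-2|·3^1 + |1|·3^2
  = 4 + 6 + 9 = 19.
This bounds M(r) := max_{|z|=r} |p(z)| from above; equality holds iff all terms c_k z^k can be made to align in phase at a single z on |z|=r.
Part (b). At z = 3 (real, on the circle |z| = r):
  p(3) = (4)·3^0 + (-2)·3^1 + (1)·3^2 = 7.
  |p(3)| = 7.
Check: |p(3)| = 7 ≤ 19 = M_tri(3). ✓ Equality does not hold at z = 3 (the coefficients have mixed signs, so the terms do not all align in phase there).

M_tri(3) = 19; |p(3)| = 7; equality at z=3: no.


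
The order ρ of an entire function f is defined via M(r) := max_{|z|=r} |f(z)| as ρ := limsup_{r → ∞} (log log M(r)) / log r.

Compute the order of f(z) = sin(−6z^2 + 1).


Write sin(w) = (e^{iw} ± e^{−iw})/(2 or 2i), so |sin(w)| ≤ e^{|w|}. With w = −6z^2 + 1, |w| ≤ 6r^2 + 1 on |z|=r, giving M(r) ≤ e^{6r^2 + 1} and ρ ≤ 2. For the lower bound, choose z on |z|=r with -6z^2 purely imaginary of modulus 6r^2; then |sin(−6z^2 + 1)| grows like e^{6r^2}/2, so ρ ≥ 2. Hence ρ = 2.
Therefore ρ = 2.

Order ρ = 2.


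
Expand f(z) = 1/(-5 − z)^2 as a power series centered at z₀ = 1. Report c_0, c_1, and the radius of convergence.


Let w = z − z₀, so z = z₀ + w.
Then -5 − z = -5 − (z₀ + w) = (-5 − z₀) − w = -6 − w.
f(z) = 1/(-6 − w)^2 = (1/(-6)^2) · (1 − w/(-6))^{−2}.
By the binomial series (1−u)^{−2} = Σ_{n≥0} C(n+1, 1) u^n for |u|<1, with u = w/(-6):
  c_n = C(n+1, 1) / (-6)^(n+2).
  c_0 = 1/(-6)^2 = 1/36.
  c_1 = 2/(-6)^3 = -1/108.
The series is valid for |w/d| < 1, i.e. |z − z₀| < |d|.
Radius of convergence: R = |-5 − z₀| = |-6| = 6 (distance from z₀ to the singularity z = -5).

c_0 = 1/36, c_1 = -1/108; R = 6.


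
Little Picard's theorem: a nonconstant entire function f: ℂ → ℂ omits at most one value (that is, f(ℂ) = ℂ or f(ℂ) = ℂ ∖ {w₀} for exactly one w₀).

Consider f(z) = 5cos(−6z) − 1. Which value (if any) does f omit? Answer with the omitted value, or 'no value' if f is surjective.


Little Picard bounds the complement of f(ℂ) to at most one point.
cos is entire and surjective onto ℂ: for every w ∈ ℂ, cos(ζ) = w has a solution ζ ∈ ℂ (e.g., via the complex inverse arccos). With ζ = −6z this gives z = ζ/(-6). Then 5·cos(−6z) takes every value in 5·ℂ = ℂ, and adding -1 is a bijection of ℂ. So f is surjective and omits no value. (Note: only on the real line is cos bounded by [−1, 1].)

Omitted value: no value.


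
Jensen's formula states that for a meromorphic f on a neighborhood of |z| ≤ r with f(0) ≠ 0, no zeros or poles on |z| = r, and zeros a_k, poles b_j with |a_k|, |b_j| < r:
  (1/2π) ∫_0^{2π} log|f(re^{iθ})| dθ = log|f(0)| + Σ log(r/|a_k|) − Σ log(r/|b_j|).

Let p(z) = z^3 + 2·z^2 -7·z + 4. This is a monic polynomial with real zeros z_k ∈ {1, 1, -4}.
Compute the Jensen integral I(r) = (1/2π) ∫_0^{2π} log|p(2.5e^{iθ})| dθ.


Zeros: -4, 1, 1; r = 2.5.
Inside |z| < r: 1, 1. Outside (|z| ≥ r): -4.
p(0) = 4, so log|p(0)| = log(4) = 1.3863.
Apply Jensen: I(r) = log|p(0)| + Σ_k log(r/|z_k|), summed over zeros inside |z| < r.
  log(r/|z_k|) for z_k = 1: log(2.5/1) = 0.9163
  log(r/|z_k|) for z_k = 1: log(2.5/1) = 0.9163
  Outside zeros (-4) contribute nothing to the Jensen sum.
Sum over inside zeros: 1.8326.
I(r) = log|p(0)| + (inside sum) = 1.3863 + 1.8326 = 3.2189.
Note: since some zeros are outside |z| ≤ r, the simplified n·log(r) form does NOT apply — only the inside zeros contribute.

I(r) ≈ 3.2189.


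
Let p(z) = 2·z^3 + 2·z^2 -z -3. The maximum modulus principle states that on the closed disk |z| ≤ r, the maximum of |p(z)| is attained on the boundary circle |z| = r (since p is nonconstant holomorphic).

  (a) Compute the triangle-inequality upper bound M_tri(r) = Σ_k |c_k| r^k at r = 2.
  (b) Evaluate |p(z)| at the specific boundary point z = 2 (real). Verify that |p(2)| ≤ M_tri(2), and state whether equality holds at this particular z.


Coefficients: c_0 = -3, c_1 = -1, c_2 = 2, c_3 = 2. Radius r = 2.
Part (a). Triangle bound: M_tri(r) = Σ_k |c_k| r^k
  = |-3|·2^0 + |-1|·2^1 + |2|·2^2 + |2|·2^3
  = 3 + 2 + 8 + 16 = 29.
This bounds M(r) := max_{|z|=r} |p(z)| from above; equality holds iff all terms c_k z^k can be made to align in phase at a single z on |z|=r.
Part (b). At z = 2 (real, on the circle |z| = r):
  p(2) = (-3)·2^0 + (-1)·2^1 + (2)·2^2 + (2)·2^3 = 19.
  |p(2)| = 19.
Check: |p(2)| = 19 ≤ 29 = M_tri(2). ✓ Equality does not hold at z = 2 (the coefficients have mixed signs, so the terms do not all align in phase there).

M_tri(2) = 29; |p(2)| = 19; equality at z=2: no.


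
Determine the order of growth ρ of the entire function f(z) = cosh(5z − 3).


cosh(w) is a linear combination of e^{iw} and e^{−iw} (or e^w, e^{−w} in the hyperbolic case), so |cosh(w)| ≤ e^{|w|}. With w = 5z − 3, |w| ≤ 5|z| + 3 = 5r + 3 on |z| = r, giving M(r) ≤ e^{5r + 3}, so ρ ≤ 1. On a suitable ray (z = it for sin/cos; z = t for sinh/cosh, t real → ∞), |cosh(5z − 3)| grows like e^{5|t|}/2, so ρ ≥ 1. Hence ρ = 1.
Therefore ρ = 1.

Order ρ = 1.


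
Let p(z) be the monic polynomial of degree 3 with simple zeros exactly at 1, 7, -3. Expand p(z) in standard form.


The polynomial is p(z) = ∏_{α ∈ S} (z − α), where S = {1, 7, -3}.
Expanding the product yields: p(z) = z^3 -5·z^2 -17·z + 21.
The resulting polynomial has degree 3 and real coefficients as required.

p(z) = z^3 -5·z^2 -17·z + 21.


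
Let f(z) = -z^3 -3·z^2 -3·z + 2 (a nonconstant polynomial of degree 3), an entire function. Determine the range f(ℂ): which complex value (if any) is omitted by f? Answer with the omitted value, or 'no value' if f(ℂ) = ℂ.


Little Picard bounds the complement of f(ℂ) to at most one point.
For every w ∈ ℂ, the equation p(z) − w = 0 is a nonconstant polynomial in z and hence has at least one root by the fundamental theorem of algebra. So p is surjective onto ℂ, omitting no value.

Omitted value: no value.


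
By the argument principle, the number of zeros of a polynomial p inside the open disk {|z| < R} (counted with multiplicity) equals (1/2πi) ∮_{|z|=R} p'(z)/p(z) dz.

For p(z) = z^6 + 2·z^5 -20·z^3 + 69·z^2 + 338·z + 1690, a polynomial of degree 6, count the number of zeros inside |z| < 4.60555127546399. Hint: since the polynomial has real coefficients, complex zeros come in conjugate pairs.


The zeros of p are: (3 + 2i), (3 - 2i), (-1 + 3i), (-1 - 3i), (-3 + 2i), (-3 - 2i).
Their magnitudes are: 3.606, 3.606, 3.162, 3.162, 3.606, 3.606.
Zeros with |z| < R = 4.60555127546399: (3 + 2i), (3 - 2i), (-1 + 3i), (-1 - 3i), (-3 + 2i), (-3 - 2i).
Count = 6.
By the argument principle, (1/2πi) ∮_{|z|=R} p'(z)/p(z) dz equals exactly this count.

Number of zeros inside |z| < 4.60555127546399: 6.


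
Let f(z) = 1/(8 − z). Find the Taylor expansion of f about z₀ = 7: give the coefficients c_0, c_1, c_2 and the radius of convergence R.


Let w = z − z₀, so z = z₀ + w.
Then 8 − z = 8 − (z₀ + w) = (8 − z₀) − w = 1 − w.
f(z) = 1/(1 − w) = (1/(1)) · 1/(1 − w/(1)) = Σ_{n≥0} w^n / (1)^(n+1).
So c_n = 1/(1)^(n+1):
  c_0 = 1/(1)^1 = 1.
  c_1 = 1/(1)^2 = 1.
  c_2 = 1/(1)^3 = 1.
The series is valid for |w/d| < 1, i.e. |z − z₀| < |d|.
Radius of convergence: R = |8 − z₀| = |1| = 1 (distance from z₀ to the singularity z = 8).

c_0 = 1, c_1 = 1, c_2 = 1; R = 1.


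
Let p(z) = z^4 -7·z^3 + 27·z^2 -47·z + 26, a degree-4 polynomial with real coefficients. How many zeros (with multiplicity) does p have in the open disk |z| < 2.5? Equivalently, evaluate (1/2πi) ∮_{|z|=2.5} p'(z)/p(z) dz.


The zeros of p are: 1, 2, (2 + 3i), (2 - 3i).
Their magnitudes are: 1, 2, 3.606, 3.606.
Zeros with |z| < R = 2.5: 1, 2.
Count = 2.
By the argument principle, (1/2πi) ∮_{|z|=R} p'(z)/p(z) dz equals exactly this count.

Number of zeros inside |z| < 2.5: 2.


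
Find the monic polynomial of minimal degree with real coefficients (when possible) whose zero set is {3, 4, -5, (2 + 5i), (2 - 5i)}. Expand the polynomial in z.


The polynomial is p(z) = ∏_{α ∈ S} (z − α), where S = {3, 4, -5, (2 + 5i), (2 - 5i)}.
Expanding the product yields: p(z) = z^5 -6·z^4 + 14·z^3 + 94·z^2 -907·z + 1740.
Note conjugate pairs combine to real quadratics: (z − (2+5i))(z − (2−5i)) = z² − 4z + 29.
The resulting polynomial has degree 5 and real coefficients as required.

p(z) = z^5 -6·z^4 + 14·z^3 + 94·z^2 -907·z + 1740.


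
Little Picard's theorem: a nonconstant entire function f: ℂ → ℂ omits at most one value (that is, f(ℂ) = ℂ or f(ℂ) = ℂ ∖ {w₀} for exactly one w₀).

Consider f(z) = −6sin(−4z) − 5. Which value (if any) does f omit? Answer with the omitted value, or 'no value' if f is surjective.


Little Picard bounds the complement of f(ℂ) to at most one point.
sin is entire and surjective onto ℂ: for every w ∈ ℂ, sin(ζ) = w has a solution ζ ∈ ℂ (e.g., via the complex inverse arcsin). With ζ = −4z this gives z = ζ/(-4). Then -6·sin(−4z) takes every value in -6·ℂ = ℂ, and adding -5 is a bijection of ℂ. So f is surjective and omits no value. (Note: only on the real line is sin bounded by [−1, 1].)

Omitted value: no value.


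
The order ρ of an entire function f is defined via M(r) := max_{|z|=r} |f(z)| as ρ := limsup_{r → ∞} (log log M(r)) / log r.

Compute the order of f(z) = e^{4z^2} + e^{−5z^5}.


Each summand is entire of order 2 and 5 respectively (as in the single-exponential case). The order of a sum is at most the max of the orders, so ρ ≤ 5. For the lower bound: on |z|=r choose arg z so that -5z^5 is real positive; then |e^{-5z^5}| = e^{5r^5} while |e^{4z^2}| ≤ e^{4r^2} = o(e^{5r^5}). So |f| ≥ e^{5r^5}(1 − o(1)) and ρ ≥ 5. Hence ρ = max(2, 5) = 5.
Therefore ρ = 5.

Order ρ = 5.


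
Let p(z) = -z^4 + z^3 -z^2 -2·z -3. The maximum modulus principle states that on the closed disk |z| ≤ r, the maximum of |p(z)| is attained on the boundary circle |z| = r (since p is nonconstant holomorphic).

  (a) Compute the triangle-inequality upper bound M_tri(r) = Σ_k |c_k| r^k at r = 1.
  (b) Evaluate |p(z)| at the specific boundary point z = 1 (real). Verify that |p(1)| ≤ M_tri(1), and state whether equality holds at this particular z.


Coefficients: c_0 = -3, c_1 = -2, c_2 = -1, c_3 = 1, c_4 = -1. Radius r = 1.
Part (a). Triangle bound: M_tri(r) = Σ_k |c_k| r^k
  = |-3|·1^0 + |-2|·1^1 + |-1|·1^2 + |1|·1^3 + |-1|·1^4
  = 3 + 2 + 1 + 1 + 1 = 8.
This bounds M(r) := max_{|z|=r} |p(z)| from above; equality holds iff all terms c_k z^k can be made to align in phase at a single z on |z|=r.
Part (b). At z = 1 (real, on the circle |z| = r):
  p(1) = (-3)·1^0 + (-2)·1^1 + (-1)·1^2 + (1)·1^3 + (-1)·1^4 = -6.
  |p(1)| = 6.
Check: |p(1)| = 6 ≤ 8 = M_tri(1). ✓ Equality does not hold at z = 1 (the coefficients have mixed signs, so the terms do not all align in phase there).

M_tri(1) = 8; |p(1)| = 6; equality at z=1: no.


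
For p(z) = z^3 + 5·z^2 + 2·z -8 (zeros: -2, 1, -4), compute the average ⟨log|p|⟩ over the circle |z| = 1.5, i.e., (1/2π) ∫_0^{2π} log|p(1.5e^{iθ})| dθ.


Zeros: -4, -2, 1; r = 1.5.
Inside |z| < r: 1. Outside (|z| ≥ r): -4, -2.
p(0) = -8, so log|p(0)| = log(8) = 2.0794.
Apply Jensen: I(r) = log|p(0)| + Σ_k log(r/|z_k|), summed over zeros inside |z| < r.
  log(r/|z_k|) for z_k = 1: log(1.5/1) = 0.4055
  Outside zeros (-4, -2) contribute nothing to the Jensen sum.
Sum over inside zeros: 0.4055.
I(r) = log|p(0)| + (inside sum) = 2.0794 + 0.4055 = 2.4849.
Note: since some zeros are outside |z| ≤ r, the simplified n·log(r) form does NOT apply — only the inside zeros contribute.

I(r) ≈ 2.4849.


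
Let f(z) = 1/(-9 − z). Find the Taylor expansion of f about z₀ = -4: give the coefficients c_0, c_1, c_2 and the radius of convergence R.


Let w = z − z₀, so z = z₀ + w.
Then -9 − z = -9 − (z₀ + w) = (-9 − z₀) − w = -5 − w.
f(z) = 1/(-5 − w) = (1/(-5)) · 1/(1 − w/(-5)) = Σ_{n≥0} w^n / (-5)^(n+1).
So c_n = 1/(-5)^(n+1):
  c_0 = 1/(-5)^1 = -1/5.
  c_1 = 1/(-5)^2 = 1/25.
  c_2 = 1/(-5)^3 = -1/125.
The series is valid for |w/d| < 1, i.e. |z − z₀| < |d|.
Radius of convergence: R = |-9 − z₀| = |-5| = 5 (distance from z₀ to the singularity z = -9).

c_0 = -1/5, c_1 = 1/25, c_2 = -1/125; R = 5.


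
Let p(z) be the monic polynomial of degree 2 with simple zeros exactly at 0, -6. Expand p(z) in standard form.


The polynomial is p(z) = ∏_{α ∈ S} (z − α), where S = {0, -6}.
Expanding the product yields: p(z) = z^2 + 6·z.
The resulting polynomial has degree 2 and real coefficients as required.

p(z) = z^2 + 6·z.


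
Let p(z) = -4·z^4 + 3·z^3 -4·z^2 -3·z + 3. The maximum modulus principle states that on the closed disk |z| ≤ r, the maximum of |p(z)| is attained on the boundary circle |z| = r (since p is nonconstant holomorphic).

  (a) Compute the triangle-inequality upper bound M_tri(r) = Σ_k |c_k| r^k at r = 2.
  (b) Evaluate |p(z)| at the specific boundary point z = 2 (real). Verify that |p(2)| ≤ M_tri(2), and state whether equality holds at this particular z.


Coefficients: c_0 = 3, c_1 = -3, c_2 = -4, c_3 = 3, c_4 = -4. Radius r = 2.
Part (a). Triangle bound: M_tri(r) = Σ_k |c_k| r^k
  = |3|·2^0 + |-3|·2^1 + |-4|·2^2 + |3|·2^3 + |-4|·2^4
  = 3 + 6 + 16 + 24 + 64 = 113.
This bounds M(r) := max_{|z|=r} |p(z)| from above; equality holds iff all terms c_k z^k can be made to align in phase at a single z on |z|=r.
Part (b). At z = 2 (real, on the circle |z| = r):
  p(2) = (3)·2^0 + (-3)·2^1 + (-4)·2^2 + (3)·2^3 + (-4)·2^4 = -59.
  |p(2)| = 59.
Check: |p(2)| = 59 ≤ 113 = M_tri(2). ✓ Equality does not hold at z = 2 (the coefficients have mixed signs, so the terms do not all align in phase there).

M_tri(2) = 113; |p(2)| = 59; equality at z=2: no.


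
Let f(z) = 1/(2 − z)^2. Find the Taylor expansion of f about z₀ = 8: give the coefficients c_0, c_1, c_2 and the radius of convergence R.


Let w = z − z₀, so z = z₀ + w.
Then 2 − z = 2 − (z₀ + w) = (2 − z₀) − w = -6 − w.
f(z) = 1/(-6 − w)^2 = (1/(-6)^2) · (1 − w/(-6))^{−2}.
By the binomial series (1−u)^{−2} = Σ_{n≥0} C(n+1, 1) u^n for |u|<1, with u = w/(-6):
  c_n = C(n+1, 1) / (-6)^(n+2).
  c_0 = 1/(-6)^2 = 1/36.
  c_1 = 2/(-6)^3 = -1/108.
  c_2 = 3/(-6)^4 = 1/432.
The series is valid for |w/d| < 1, i.e. |z − z₀| < |d|.
Radius of convergence: R = |2 − z₀| = |-6| = 6 (distance from z₀ to the singularity z = 2).

c_0 = 1/36, c_1 = -1/108, c_2 = 1/432; R = 6.


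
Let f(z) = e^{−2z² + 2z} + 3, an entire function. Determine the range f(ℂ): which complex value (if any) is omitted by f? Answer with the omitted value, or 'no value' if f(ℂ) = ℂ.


Little Picard bounds the complement of f(ℂ) to at most one point.
The exponent g(z) = −2z² + 2z is a nonconstant polynomial, hence surjective onto ℂ. So e^{g(z)} takes every value in {e^w : w ∈ ℂ} = ℂ ∖ {0}. Adding 3 shifts the range to ℂ ∖ {3}. f omits exactly 3.

Omitted value: 3.


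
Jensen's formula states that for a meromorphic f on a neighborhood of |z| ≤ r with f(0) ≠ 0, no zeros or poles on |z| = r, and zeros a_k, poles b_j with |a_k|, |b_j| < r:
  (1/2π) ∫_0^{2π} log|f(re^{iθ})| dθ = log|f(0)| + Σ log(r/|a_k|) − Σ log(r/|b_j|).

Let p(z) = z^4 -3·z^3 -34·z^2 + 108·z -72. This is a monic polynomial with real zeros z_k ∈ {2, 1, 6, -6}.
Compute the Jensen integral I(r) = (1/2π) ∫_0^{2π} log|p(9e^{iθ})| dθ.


Zeros: -6, 1, 2, 6; r = 9.
Inside |z| < r: -6, 1, 2, 6. Outside (|z| ≥ r): ∅.
p(0) = -72, so log|p(0)| = log(72) = 4.2767.
Apply Jensen: I(r) = log|p(0)| + Σ_k log(r/|z_k|), summed over zeros inside |z| < r.
  log(r/|z_k|) for z_k = 2: log(9/2) = 1.5041
  log(r/|z_k|) for z_k = 1: log(9/1) = 2.1972
  log(r/|z_k|) for z_k = 6: log(9/6) = 0.4055
  log(r/|z_k|) for z_k = -6: log(9/6) = 0.4055
Sum over inside zeros: 4.5122.
I(r) = log|p(0)| + (inside sum) = 4.2767 + 4.5122 = 8.7889.
Closed form (all zeros inside, monic): I(r) = n·log(r) = 4·log(9) = 8.7889. ✓

I(r) ≈ 8.7889.


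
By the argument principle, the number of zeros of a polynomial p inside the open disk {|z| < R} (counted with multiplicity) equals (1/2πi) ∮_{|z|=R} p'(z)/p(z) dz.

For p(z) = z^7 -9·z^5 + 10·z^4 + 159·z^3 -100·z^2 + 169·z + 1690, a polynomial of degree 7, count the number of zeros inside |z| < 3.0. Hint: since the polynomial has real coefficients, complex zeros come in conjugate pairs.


The zeros of p are: (1 + 2i), (1 - 2i), (-3 + 2i), (-3 - 2i), -2, (3 + 2i), (3 - 2i).
Their magnitudes are: 2.236, 2.236, 3.606, 3.606, 2, 3.606, 3.606.
Zeros with |z| < R = 3.0: (1 + 2i), (1 - 2i), -2.
Count = 3.
By the argument principle, (1/2πi) ∮_{|z|=R} p'(z)/p(z) dz equals exactly this count.

Number of zeros inside |z| < 3.0: 3.


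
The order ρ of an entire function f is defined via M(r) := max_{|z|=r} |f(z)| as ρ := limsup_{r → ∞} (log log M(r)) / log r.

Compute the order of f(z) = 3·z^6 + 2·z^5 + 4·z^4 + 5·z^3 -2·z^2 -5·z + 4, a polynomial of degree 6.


|f(z)| ≤ Σ|c_k|·r^k = O(r^6) as r → ∞. Polynomial growth is O(e^{r^ε}) for every ε > 0 (since r^6/e^{r^ε} → 0), so ρ ≤ ε for all ε > 0, i.e. ρ = 0. Every nonconstant polynomial has order 0.
Therefore ρ = 0.

Order ρ = 0.


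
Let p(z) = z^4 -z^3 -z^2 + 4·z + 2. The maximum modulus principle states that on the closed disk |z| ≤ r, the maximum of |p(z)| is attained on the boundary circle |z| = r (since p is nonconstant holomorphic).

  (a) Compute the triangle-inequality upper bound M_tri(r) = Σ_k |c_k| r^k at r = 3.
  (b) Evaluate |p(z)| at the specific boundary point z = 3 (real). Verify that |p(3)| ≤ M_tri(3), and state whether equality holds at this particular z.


Coefficients: c_0 = 2, c_1 = 4, c_2 = -1, c_3 = -1, c_4 = 1. Radius r = 3.
Part (a). Triangle bound: M_tri(r) = Σ_k |c_k| r^k
  = |2|·3^0 + |4|·3^1 + |-1|·3^2 + |-1|·3^3 + |1|·3^4
  = 2 + 12 + 9 + 27 + 81 = 131.
This bounds M(r) := max_{|z|=r} |p(z)| from above; equality holds iff all terms c_k z^k can be made to align in phase at a single z on |z|=r.
Part (b). At z = 3 (real, on the circle |z| = r):
  p(3) = (2)·3^0 + (4)·3^1 + (-1)·3^2 + (-1)·3^3 + (1)·3^4 = 59.
  |p(3)| = 59.
Check: |p(3)| = 59 ≤ 131 = M_tri(3). ✓ Equality does not hold at z = 3 (the coefficients have mixed signs, so the terms do not all align in phase there).

M_tri(3) = 131; |p(3)| = 59; equality at z=3: no.


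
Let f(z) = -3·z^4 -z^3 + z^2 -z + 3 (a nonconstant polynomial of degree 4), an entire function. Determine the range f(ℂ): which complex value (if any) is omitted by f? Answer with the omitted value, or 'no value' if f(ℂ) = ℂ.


Little Picard bounds the complement of f(ℂ) to at most one point.
For every w ∈ ℂ, the equation p(z) − w = 0 is a nonconstant polynomial in z and hence has at least one root by the fundamental theorem of algebra. So p is surjective onto ℂ, omitting no value.

Omitted value: no value.


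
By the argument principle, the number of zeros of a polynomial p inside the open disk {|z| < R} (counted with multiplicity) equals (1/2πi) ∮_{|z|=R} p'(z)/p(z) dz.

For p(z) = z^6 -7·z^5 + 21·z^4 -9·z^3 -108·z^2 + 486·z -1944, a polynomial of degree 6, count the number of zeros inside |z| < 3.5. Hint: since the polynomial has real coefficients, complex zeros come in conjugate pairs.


The zeros of p are: 4, -3, (3 + 3i), (3 - 3i), (0 + 3i), (0 - 3i).
Their magnitudes are: 4, 3, 4.243, 4.243, 3, 3.
Zeros with |z| < R = 3.5: -3, (0 + 3i), (0 - 3i).
Count = 3.
By the argument principle, (1/2πi) ∮_{|z|=R} p'(z)/p(z) dz equals exactly this count.

Number of zeros inside |z| < 3.5: 3.


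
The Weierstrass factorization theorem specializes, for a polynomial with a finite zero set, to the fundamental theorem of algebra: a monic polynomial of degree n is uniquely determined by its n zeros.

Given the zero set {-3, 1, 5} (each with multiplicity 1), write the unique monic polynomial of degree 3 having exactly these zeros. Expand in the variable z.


The polynomial is p(z) = ∏_{α ∈ S} (z − α), where S = {-3, 1, 5}.
Expanding the product yields: p(z) = z^3 -3·z^2 -13·z + 15.
The resulting polynomial has degree 3 and real coefficients as required.

p(z) = z^3 -3·z^2 -13·z + 15.


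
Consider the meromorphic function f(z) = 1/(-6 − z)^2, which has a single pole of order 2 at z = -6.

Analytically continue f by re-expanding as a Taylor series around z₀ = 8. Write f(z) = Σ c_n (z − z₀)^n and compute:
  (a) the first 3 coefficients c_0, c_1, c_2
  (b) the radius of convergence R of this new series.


Let w = z − z₀, so z = z₀ + w.
Then -6 − z = -6 − (z₀ + w) = (-6 − z₀) − w = -14 − w.
f(z) = 1/(-14 − w)^2 = (1/(-14)^2) · (1 − w/(-14))^{−2}.
By the binomial series (1−u)^{−2} = Σ_{n≥0} C(n+1, 1) u^n for |u|<1, with u = w/(-14):
  c_n = C(n+1, 1) / (-14)^(n+2).
  c_0 = 1/(-14)^2 = 1/196.
  c_1 = 2/(-14)^3 = -1/1372.
  c_2 = 3/(-14)^4 = 3/38416.
The series is valid for |w/d| < 1, i.e. |z − z₀| < |d|.
Radius of convergence: R = |-6 − z₀| = |-14| = 14 (distance from z₀ to the singularity z = -6).

c_0 = 1/196, c_1 = -1/1372, c_2 = 3/38416; R = 14.


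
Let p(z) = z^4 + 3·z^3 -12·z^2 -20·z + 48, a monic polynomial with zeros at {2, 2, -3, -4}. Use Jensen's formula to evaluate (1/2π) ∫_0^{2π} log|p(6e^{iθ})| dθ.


Zeros: -4, -3, 2, 2; r = 6.
Inside |z| < r: -4, -3, 2, 2. Outside (|z| ≥ r): ∅.
p(0) = 48, so log|p(0)| = log(48) = 3.8712.
Apply Jensen: I(r) = log|p(0)| + Σ_k log(r/|z_k|), summed over zeros inside |z| < r.
  log(r/|z_k|) for z_k = 2: log(6/2) = 1.0986
  log(r/|z_k|) for z_k = 2: log(6/2) = 1.0986
  log(r/|z_k|) for z_k = -3: log(6/3) = 0.6931
  log(r/|z_k|) for z_k = -4: log(6/4) = 0.4055
Sum over inside zeros: 3.2958.
I(r) = log|p(0)| + (inside sum) = 3.8712 + 3.2958 = 7.1670.
Closed form (all zeros inside, monic): I(r) = n·log(r) = 4·log(6) = 7.1670. ✓

I(r) ≈ 7.1670.


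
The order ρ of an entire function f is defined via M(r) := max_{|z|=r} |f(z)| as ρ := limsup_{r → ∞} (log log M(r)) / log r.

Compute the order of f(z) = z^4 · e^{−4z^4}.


M(r) = max_{|z|=r} |1|·|z|^4·|e^{−4z^4}| = 1·r^4 · e^{4r^4} (the factors attain their maxima compatibly on |z|=r). Then log M(r) = log 1 + 4·log r + 4r^4, dominated by the last term, so log log M(r) ~ 4·log r. The polynomial factor 1z^4 contributes only a log r term and does not affect the order. ρ = 4.
Therefore ρ = 4.

Order ρ = 4.


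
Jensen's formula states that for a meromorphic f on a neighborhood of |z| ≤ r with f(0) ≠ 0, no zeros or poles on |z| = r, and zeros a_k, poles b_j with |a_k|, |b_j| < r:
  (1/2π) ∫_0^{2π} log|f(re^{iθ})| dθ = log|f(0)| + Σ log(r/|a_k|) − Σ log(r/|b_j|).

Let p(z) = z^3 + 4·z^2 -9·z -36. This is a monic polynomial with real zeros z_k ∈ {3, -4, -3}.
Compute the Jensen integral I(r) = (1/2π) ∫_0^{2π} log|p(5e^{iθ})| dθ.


Zeros: -4, -3, 3; r = 5.
Inside |z| < r: -4, -3, 3. Outside (|z| ≥ r): ∅.
p(0) = -36, so log|p(0)| = log(36) = 3.5835.
Apply Jensen: I(r) = log|p(0)| + Σ_k log(r/|z_k|), summed over zeros inside |z| < r.
  log(r/|z_k|) for z_k = 3: log(5/3) = 0.5108
  log(r/|z_k|) for z_k = -4: log(5/4) = 0.2231
  log(r/|z_k|) for z_k = -3: log(5/3) = 0.5108
Sum over inside zeros: 1.2448.
I(r) = log|p(0)| + (inside sum) = 3.5835 + 1.2448 = 4.8283.
Closed form (all zeros inside, monic): I(r) = n·log(r) = 3·log(5) = 4.8283. ✓

I(r) ≈ 4.8283.


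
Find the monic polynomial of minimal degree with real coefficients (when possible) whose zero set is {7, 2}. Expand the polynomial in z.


The polynomial is p(z) = ∏_{α ∈ S} (z − α), where S = {7, 2}.
Expanding the product yields: p(z) = z^2 -9·z + 14.
The resulting polynomial has degree 2 and real coefficients as required.

p(z) = z^2 -9·z + 14.


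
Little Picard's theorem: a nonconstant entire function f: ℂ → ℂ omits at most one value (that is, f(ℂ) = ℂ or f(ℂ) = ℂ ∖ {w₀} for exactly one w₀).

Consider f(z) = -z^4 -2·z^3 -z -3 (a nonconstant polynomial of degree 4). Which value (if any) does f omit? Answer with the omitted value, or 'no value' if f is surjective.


Little Picard bounds the complement of f(ℂ) to at most one point.
For every w ∈ ℂ, the equation p(z) − w = 0 is a nonconstant polynomial in z and hence has at least one root by the fundamental theorem of algebra. So p is surjective onto ℂ, omitting no value.

Omitted value: no value.


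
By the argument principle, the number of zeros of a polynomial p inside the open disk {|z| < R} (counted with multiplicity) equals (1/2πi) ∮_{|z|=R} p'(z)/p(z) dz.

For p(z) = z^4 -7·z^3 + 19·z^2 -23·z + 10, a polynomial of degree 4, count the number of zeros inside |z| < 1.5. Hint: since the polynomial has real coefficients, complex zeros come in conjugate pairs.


The zeros of p are: 2, 1, (2 + 1i), (2 - 1i).
Their magnitudes are: 2, 1, 2.236, 2.236.
Zeros with |z| < R = 1.5: 1.
Count = 1.
By the argument principle, (1/2πi) ∮_{|z|=R} p'(z)/p(z) dz equals exactly this count.

Number of zeros inside |z| < 1.5: 1.


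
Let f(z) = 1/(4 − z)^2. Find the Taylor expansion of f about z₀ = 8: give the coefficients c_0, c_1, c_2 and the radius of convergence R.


Let w = z − z₀, so z = z₀ + w.
Then 4 − z = 4 − (z₀ + w) = (4 − z₀) − w = -4 − w.
f(z) = 1/(-4 − w)^2 = (1/(-4)^2) · (1 − w/(-4))^{−2}.
By the binomial series (1−u)^{−2} = Σ_{n≥0} C(n+1, 1) u^n for |u|<1, with u = w/(-4):
  c_n = C(n+1, 1) / (-4)^(n+2).
  c_0 = 1/(-4)^2 = 1/16.
  c_1 = 2/(-4)^3 = -1/32.
  c_2 = 3/(-4)^4 = 3/256.
The series is valid for |w/d| < 1, i.e. |z − z₀| < |d|.
Radius of convergence: R = |4 − z₀| = |-4| = 4 (distance from z₀ to the singularity z = 4).

c_0 = 1/16, c_1 = -1/32, c_2 = 3/256; R = 4.


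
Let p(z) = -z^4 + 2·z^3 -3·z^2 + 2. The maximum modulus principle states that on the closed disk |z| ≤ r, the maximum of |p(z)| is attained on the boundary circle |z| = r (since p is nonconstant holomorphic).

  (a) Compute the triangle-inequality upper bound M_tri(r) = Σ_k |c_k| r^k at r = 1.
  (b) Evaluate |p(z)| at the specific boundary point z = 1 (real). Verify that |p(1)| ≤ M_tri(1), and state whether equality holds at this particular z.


Coefficients: c_0 = 2, c_1 = 0, c_2 = -3, c_3 = 2, c_4 = -1. Radius r = 1.
Part (a). Triangle bound: M_tri(r) = Σ_k |c_k| r^k
  = |2|·1^0 + |0|·1^1 + |-3|·1^2 + |2|·1^3 + |-1|·1^4
  = 2 + 0 + 3 + 2 + 1 = 8.
This bounds M(r) := max_{|z|=r} |p(z)| from above; equality holds iff all terms c_k z^k can be made to align in phase at a single z on |z|=r.
Part (b). At z = 1 (real, on the circle |z| = r):
  p(1) = (2)·1^0 + (0)·1^1 + (-3)·1^2 + (2)·1^3 + (-1)·1^4 = 0.
  |p(1)| = 0.
Check: |p(1)| = 0 ≤ 8 = M_tri(1). ✓ Equality does not hold at z = 1 (the coefficients have mixed signs, so the terms do not all align in phase there).

M_tri(1) = 8; |p(1)| = 0; equality at z=1: no.


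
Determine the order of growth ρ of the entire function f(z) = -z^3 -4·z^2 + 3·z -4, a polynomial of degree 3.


|f(z)| ≤ Σ|c_k|·r^k = O(r^3) as r → ∞. Polynomial growth is O(e^{r^ε}) for every ε > 0 (since r^3/e^{r^ε} → 0), so ρ ≤ ε for all ε > 0, i.e. ρ = 0. Every nonconstant polynomial has order 0.
Therefore ρ = 0.

Order ρ = 0.


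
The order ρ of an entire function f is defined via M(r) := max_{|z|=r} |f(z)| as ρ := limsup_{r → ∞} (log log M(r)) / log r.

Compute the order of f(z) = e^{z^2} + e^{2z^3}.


Each summand is entire of order 2 and 3 respectively (as in the single-exponential case). The order of a sum is at most the max of the orders, so ρ ≤ 3. For the lower bound: on |z|=r choose arg z so that 2z^3 is real positive; then |e^{2z^3}| = e^{2r^3} while |e^{1z^2}| ≤ e^{1r^2} = o(e^{2r^3}). So |f| ≥ e^{2r^3}(1 − o(1)) and ρ ≥ 3. Hence ρ = max(2, 3) = 3.
Therefore ρ = 3.

Order ρ = 3.


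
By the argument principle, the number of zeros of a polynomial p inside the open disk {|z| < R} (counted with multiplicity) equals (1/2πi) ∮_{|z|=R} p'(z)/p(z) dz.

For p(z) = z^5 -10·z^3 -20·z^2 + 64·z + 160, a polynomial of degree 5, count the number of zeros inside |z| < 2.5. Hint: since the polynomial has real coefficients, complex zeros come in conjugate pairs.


The zeros of p are: (3 + 1i), (3 - 1i), (-2 + 2i), (-2 - 2i), -2.
Their magnitudes are: 3.162, 3.162, 2.828, 2.828, 2.
Zeros with |z| < R = 2.5: -2.
Count = 1.
By the argument principle, (1/2πi) ∮_{|z|=R} p'(z)/p(z) dz equals exactly this count.

Number of zeros inside |z| < 2.5: 1.
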